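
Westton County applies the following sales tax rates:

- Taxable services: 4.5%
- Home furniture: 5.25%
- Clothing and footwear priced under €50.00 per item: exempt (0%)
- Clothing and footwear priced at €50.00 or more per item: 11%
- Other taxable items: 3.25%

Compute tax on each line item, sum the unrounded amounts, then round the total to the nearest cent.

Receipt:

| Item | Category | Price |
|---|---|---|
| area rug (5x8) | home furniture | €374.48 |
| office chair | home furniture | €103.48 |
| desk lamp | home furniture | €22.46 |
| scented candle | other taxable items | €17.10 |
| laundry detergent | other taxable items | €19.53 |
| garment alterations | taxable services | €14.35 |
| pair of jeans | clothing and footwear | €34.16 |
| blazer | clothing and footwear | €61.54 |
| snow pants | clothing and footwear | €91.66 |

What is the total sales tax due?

Area rug (5x8) €374.48: home furniture → 5.25% → €19.6602
Office chair €103.48: home furniture → 5.25% → €5.4327
Desk lamp €22.46: home furniture → 5.25% → €1.17915
Scented candle €17.10: other taxable items → 3.25% → €0.55575
Laundry detergent €19.53: other taxable items → 3.25% → €0.634725
Garment alterations €14.35: taxable services → 4.5% → €0.64575
Pair of jeans €34.16: clothing and footwear, under €50.00 → 0% → €0.00
Blazer €61.54: clothing and footwear, €50.00 or more → 11% → €6.7694
Snow pants €91.66: clothing and footwear, €50.00 or more → 11% → €10.0826
Unrounded tax sum = €44.960275 → €44.96

€44.96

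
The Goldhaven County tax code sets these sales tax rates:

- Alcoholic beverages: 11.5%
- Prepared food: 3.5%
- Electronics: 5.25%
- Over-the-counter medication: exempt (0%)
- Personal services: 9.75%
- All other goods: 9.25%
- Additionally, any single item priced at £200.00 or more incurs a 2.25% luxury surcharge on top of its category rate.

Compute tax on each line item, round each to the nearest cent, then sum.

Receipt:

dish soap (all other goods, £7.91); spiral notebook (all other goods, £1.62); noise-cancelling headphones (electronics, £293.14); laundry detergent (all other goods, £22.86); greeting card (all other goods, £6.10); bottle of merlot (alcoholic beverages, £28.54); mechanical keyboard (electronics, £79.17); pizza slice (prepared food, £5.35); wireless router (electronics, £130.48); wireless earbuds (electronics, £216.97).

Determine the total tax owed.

£56.29

Dish soap £7.91: all other goods → 9.25% → £0.73
Spiral notebook £1.62: all other goods → 9.25% → £0.15
Noise-cancelling headphones £293.14: electronics → 5.25% + 2.25% surcharge = 7.5% → £21.99
Laundry detergent £22.86: all other goods → 9.25% → £2.11
Greeting card £6.10: all other goods → 9.25% → £0.56
Bottle of merlot £28.54: alcoholic beverages → 11.5% → £3.28
Mechanical keyboard £79.17: electronics → 5.25% → £4.16
Pizza slice £5.35: prepared food → 3.5% → £0.19
Wireless router £130.48: electronics → 5.25% → £6.85
Wireless earbuds £216.97: electronics → 5.25% + 2.25% surcharge = 7.5% → £16.27
Total tax = £0.73 + £0.15 + £21.99 + £2.11 + £0.56 + £3.28 + £4.16 + £0.19 + £6.85 + £16.27 = £56.29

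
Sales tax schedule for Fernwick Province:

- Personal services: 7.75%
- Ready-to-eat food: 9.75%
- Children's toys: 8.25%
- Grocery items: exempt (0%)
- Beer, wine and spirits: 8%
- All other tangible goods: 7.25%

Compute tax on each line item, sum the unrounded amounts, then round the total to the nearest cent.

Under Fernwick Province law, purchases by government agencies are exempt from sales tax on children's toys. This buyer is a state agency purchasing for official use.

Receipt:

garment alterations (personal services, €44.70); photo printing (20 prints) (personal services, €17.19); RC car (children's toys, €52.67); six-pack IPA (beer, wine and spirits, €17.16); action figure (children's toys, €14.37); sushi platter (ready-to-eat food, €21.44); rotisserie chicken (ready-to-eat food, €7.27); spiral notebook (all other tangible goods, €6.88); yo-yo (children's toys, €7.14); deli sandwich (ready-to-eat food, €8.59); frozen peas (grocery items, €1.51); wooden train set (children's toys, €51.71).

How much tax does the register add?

Garment alterations €44.70: personal services → 7.75% → €3.46425
Photo printing (20 prints) €17.19: personal services → 7.75% → €1.332225
RC car €52.67: children's toys, buyer-exempt → 0% → €0.00
Six-pack IPA €17.16: beer, wine and spirits → 8% → €1.3728
Action figure €14.37: children's toys, buyer-exempt → 0% → €0.00
Sushi platter €21.44: ready-to-eat food → 9.75% → €2.0904
Rotisserie chicken €7.27: ready-to-eat food → 9.75% → €0.708825
Spiral notebook €6.88: all other tangible goods → 7.25% → €0.4988
Yo-yo €7.14: children's toys, buyer-exempt → 0% → €0.00
Deli sandwich €8.59: ready-to-eat food → 9.75% → €0.837525
Frozen peas €1.51: grocery items → 0% → €0.00
Wooden train set €51.71: children's toys, buyer-exempt → 0% → €0.00
Unrounded tax sum = €10.304825 → €10.30

€10.30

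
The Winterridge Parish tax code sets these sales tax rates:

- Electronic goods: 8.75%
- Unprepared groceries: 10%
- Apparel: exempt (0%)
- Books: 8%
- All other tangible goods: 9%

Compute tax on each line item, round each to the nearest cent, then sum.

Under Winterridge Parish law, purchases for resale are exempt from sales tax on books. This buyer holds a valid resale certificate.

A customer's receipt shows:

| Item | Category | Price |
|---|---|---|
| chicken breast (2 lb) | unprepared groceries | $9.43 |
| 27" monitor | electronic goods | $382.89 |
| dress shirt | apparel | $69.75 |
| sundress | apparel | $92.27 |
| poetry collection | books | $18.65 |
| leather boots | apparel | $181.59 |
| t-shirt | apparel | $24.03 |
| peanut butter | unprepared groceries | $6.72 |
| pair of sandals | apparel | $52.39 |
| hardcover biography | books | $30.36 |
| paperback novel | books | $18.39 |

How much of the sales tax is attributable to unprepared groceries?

Chicken breast (2 lb) $9.43: unprepared groceries → 10% → $0.94
Peanut butter $6.72: unprepared groceries → 10% → $0.67
Tax on unprepared groceries = $0.94 + $0.67 = $1.61

$1.61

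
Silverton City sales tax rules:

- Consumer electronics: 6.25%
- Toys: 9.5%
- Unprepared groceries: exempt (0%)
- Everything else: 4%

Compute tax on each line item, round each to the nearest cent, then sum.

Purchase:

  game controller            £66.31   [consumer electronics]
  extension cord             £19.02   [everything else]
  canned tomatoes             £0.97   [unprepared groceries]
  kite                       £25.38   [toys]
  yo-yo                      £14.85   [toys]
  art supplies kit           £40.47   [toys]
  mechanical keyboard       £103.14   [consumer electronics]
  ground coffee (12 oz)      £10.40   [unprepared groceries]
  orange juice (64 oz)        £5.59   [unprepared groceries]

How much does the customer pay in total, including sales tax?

Game controller £66.31: consumer electronics → 6.25% → £4.14
Extension cord £19.02: everything else → 4% → £0.76
Canned tomatoes £0.97: unprepared groceries → 0% → £0.00
Kite £25.38: toys → 9.5% → £2.41
Yo-yo £14.85: toys → 9.5% → £1.41
Art supplies kit £40.47: toys → 9.5% → £3.84
Mechanical keyboard £103.14: consumer electronics → 6.25% → £6.45
Ground coffee (12 oz) £10.40: unprepared groceries → 0% → £0.00
Orange juice (64 oz) £5.59: unprepared groceries → 0% → £0.00
Subtotal = £286.13; tax = £19.01; total due = £305.14

£305.14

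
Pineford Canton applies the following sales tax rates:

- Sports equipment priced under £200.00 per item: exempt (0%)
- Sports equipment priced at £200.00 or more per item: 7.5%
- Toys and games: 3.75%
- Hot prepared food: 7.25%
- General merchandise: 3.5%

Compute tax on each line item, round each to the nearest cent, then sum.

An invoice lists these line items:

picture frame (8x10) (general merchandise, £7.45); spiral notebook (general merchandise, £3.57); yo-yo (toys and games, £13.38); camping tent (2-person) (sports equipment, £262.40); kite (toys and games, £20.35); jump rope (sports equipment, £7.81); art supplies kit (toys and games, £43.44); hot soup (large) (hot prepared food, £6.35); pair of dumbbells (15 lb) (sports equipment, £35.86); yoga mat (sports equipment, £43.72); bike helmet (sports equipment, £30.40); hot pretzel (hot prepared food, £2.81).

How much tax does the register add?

Picture frame (8x10) £7.45: general merchandise → 3.5% → £0.26
Spiral notebook £3.57: general merchandise → 3.5% → £0.12
Yo-yo £13.38: toys and games → 3.75% → £0.50
Camping tent (2-person) £262.40: sports equipment, £200.00 or more → 7.5% → £19.68
Kite £20.35: toys and games → 3.75% → £0.76
Jump rope £7.81: sports equipment, under £200.00 → 0% → £0.00
Art supplies kit £43.44: toys and games → 3.75% → £1.63
Hot soup (large) £6.35: hot prepared food → 7.25% → £0.46
Pair of dumbbells (15 lb) £35.86: sports equipment, under £200.00 → 0% → £0.00
Yoga mat £43.72: sports equipment, under £200.00 → 0% → £0.00
Bike helmet £30.40: sports equipment, under £200.00 → 0% → £0.00
Hot pretzel £2.81: hot prepared food → 7.25% → £0.20
Total tax = £0.26 + £0.12 + £0.50 + £19.68 + £0.76 + £1.63 + £0.46 + £0.20 = £23.61

£23.61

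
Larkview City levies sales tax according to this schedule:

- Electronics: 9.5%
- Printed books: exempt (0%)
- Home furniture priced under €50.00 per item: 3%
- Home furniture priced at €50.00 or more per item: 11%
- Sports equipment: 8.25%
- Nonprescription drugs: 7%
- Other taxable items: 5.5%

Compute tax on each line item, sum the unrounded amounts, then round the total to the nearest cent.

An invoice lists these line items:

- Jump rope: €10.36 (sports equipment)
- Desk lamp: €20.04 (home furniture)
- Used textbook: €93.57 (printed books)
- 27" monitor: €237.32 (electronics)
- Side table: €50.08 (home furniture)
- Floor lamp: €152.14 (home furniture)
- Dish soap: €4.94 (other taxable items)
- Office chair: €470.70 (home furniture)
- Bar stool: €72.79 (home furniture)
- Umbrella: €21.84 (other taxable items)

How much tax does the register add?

Jump rope €10.36: sports equipment → 8.25% → €0.8547
Desk lamp €20.04: home furniture, under €50.00 → 3% → €0.6012
Used textbook €93.57: printed books → 0% → €0.00
27" monitor €237.32: electronics → 9.5% → €22.5454
Side table €50.08: home furniture, €50.00 or more → 11% → €5.5088
Floor lamp €152.14: home furniture, €50.00 or more → 11% → €16.7354
Dish soap €4.94: other taxable items → 5.5% → €0.2717
Office chair €470.70: home furniture, €50.00 or more → 11% → €51.777
Bar stool €72.79: home furniture, €50.00 or more → 11% → €8.0069
Umbrella €21.84: other taxable items → 5.5% → €1.2012
Unrounded tax sum = €107.5023 → €107.50

€107.50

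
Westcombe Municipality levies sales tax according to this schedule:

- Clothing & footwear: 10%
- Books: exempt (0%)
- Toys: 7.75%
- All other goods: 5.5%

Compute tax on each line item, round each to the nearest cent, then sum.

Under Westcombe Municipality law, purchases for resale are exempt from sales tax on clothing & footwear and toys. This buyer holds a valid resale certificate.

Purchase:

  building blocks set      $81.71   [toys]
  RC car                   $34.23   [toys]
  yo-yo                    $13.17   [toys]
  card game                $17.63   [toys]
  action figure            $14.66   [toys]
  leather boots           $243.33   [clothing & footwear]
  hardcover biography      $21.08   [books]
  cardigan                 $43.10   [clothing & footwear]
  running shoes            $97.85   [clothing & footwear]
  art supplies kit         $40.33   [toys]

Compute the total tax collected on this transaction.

Building blocks set $81.71: toys, buyer-exempt → 0% → $0.00
RC car $34.23: toys, buyer-exempt → 0% → $0.00
Yo-yo $13.17: toys, buyer-exempt → 0% → $0.00
Card game $17.63: toys, buyer-exempt → 0% → $0.00
Action figure $14.66: toys, buyer-exempt → 0% → $0.00
Leather boots $243.33: clothing & footwear, buyer-exempt → 0% → $0.00
Hardcover biography $21.08: books → 0% → $0.00
Cardigan $43.10: clothing & footwear, buyer-exempt → 0% → $0.00
Running shoes $97.85: clothing & footwear, buyer-exempt → 0% → $0.00
Art supplies kit $40.33: toys, buyer-exempt → 0% → $0.00
Total tax = $0.00

$0.00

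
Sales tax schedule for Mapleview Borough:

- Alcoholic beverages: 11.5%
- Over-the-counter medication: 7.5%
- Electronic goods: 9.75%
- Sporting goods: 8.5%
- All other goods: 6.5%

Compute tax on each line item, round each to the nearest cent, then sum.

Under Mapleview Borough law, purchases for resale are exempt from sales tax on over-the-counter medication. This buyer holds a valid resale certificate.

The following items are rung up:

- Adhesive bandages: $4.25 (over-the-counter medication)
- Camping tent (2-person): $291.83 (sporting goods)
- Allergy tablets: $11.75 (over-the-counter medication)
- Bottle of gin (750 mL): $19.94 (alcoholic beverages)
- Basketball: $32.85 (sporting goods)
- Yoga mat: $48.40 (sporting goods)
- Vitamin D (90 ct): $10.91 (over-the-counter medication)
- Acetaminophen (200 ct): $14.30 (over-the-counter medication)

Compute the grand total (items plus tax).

$468.23

Adhesive bandages $4.25: over-the-counter medication, buyer-exempt → 0% → $0.00
Camping tent (2-person) $291.83: sporting goods → 8.5% → $24.81
Allergy tablets $11.75: over-the-counter medication, buyer-exempt → 0% → $0.00
Bottle of gin (750 mL) $19.94: alcoholic beverages → 11.5% → $2.29
Basketball $32.85: sporting goods → 8.5% → $2.79
Yoga mat $48.40: sporting goods → 8.5% → $4.11
Vitamin D (90 ct) $10.91: over-the-counter medication, buyer-exempt → 0% → $0.00
Acetaminophen (200 ct) $14.30: over-the-counter medication, buyer-exempt → 0% → $0.00
Subtotal = $434.23; tax = $34.00; total due = $468.23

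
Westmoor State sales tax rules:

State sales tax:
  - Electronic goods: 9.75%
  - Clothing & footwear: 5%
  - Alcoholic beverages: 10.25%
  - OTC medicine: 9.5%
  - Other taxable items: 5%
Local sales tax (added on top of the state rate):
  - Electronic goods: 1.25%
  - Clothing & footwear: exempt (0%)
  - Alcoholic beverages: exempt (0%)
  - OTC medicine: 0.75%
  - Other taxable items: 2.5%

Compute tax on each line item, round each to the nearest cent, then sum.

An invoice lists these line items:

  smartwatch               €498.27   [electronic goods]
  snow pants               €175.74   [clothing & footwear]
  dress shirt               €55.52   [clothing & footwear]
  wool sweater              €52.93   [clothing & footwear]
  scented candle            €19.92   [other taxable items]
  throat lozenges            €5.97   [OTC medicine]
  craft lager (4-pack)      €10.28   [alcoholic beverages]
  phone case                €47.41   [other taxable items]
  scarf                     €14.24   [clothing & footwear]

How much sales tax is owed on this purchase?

€76.45

Smartwatch €498.27: electronic goods → 9.75% + 1.25% local = 11% → €54.81
Snow pants €175.74: clothing & footwear → 5% + 0% local = 5% → €8.79
Dress shirt €55.52: clothing & footwear → 5% + 0% local = 5% → €2.78
Wool sweater €52.93: clothing & footwear → 5% + 0% local = 5% → €2.65
Scented candle €19.92: other taxable items → 5% + 2.5% local = 7.5% → €1.49
Throat lozenges €5.97: OTC medicine → 9.5% + 0.75% local = 10.25% → €0.61
Craft lager (4-pack) €10.28: alcoholic beverages → 10.25% + 0% local = 10.25% → €1.05
Phone case €47.41: other taxable items → 5% + 2.5% local = 7.5% → €3.56
Scarf €14.24: clothing & footwear → 5% + 0% local = 5% → €0.71
Total tax = €54.81 + €8.79 + €2.78 + €2.65 + €1.49 + €0.61 + €1.05 + €3.56 + €0.71 = €76.45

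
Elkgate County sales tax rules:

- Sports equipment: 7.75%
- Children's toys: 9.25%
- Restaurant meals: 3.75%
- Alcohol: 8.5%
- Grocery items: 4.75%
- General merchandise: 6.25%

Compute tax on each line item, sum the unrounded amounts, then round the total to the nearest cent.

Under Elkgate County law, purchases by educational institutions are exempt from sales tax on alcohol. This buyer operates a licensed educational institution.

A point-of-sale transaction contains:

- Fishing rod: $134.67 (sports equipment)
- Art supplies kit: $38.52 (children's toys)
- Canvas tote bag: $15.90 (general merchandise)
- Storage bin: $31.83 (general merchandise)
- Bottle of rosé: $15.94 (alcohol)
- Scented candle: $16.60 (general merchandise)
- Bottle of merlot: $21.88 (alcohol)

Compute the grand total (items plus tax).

Fishing rod $134.67: sports equipment → 7.75% → $10.436925
Art supplies kit $38.52: children's toys → 9.25% → $3.5631
Canvas tote bag $15.90: general merchandise → 6.25% → $0.99375
Storage bin $31.83: general merchandise → 6.25% → $1.989375
Bottle of rosé $15.94: alcohol, buyer-exempt → 0% → $0.00
Scented candle $16.60: general merchandise → 6.25% → $1.0375
Bottle of merlot $21.88: alcohol, buyer-exempt → 0% → $0.00
Subtotal = $275.34; unrounded tax = $18.02065 → $18.02; total due = $293.36

$293.36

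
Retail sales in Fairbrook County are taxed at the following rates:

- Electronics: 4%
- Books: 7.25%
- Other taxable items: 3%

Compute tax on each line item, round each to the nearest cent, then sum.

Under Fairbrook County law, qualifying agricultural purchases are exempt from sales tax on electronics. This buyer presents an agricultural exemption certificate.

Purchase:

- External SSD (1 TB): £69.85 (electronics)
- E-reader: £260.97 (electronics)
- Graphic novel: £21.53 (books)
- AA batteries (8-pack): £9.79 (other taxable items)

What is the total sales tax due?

£1.85

External SSD (1 TB) £69.85: electronics, buyer-exempt → 0% → £0.00
E-reader £260.97: electronics, buyer-exempt → 0% → £0.00
Graphic novel £21.53: books → 7.25% → £1.56
AA batteries (8-pack) £9.79: other taxable items → 3% → £0.29
Total tax = £1.56 + £0.29 = £1.85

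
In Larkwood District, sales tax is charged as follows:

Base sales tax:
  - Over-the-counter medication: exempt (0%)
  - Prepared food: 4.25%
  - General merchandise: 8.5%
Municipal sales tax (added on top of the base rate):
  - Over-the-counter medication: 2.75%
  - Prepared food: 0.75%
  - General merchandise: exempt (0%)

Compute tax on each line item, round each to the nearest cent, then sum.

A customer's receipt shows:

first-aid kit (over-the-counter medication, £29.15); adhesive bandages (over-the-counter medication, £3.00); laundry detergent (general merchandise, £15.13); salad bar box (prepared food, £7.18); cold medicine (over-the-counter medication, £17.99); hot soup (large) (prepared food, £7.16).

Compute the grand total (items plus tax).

First-aid kit £29.15: over-the-counter medication → 0% + 2.75% municipal = 2.75% → £0.80
Adhesive bandages £3.00: over-the-counter medication → 0% + 2.75% municipal = 2.75% → £0.08
Laundry detergent £15.13: general merchandise → 8.5% + 0% municipal = 8.5% → £1.29
Salad bar box £7.18: prepared food → 4.25% + 0.75% municipal = 5% → £0.36
Cold medicine £17.99: over-the-counter medication → 0% + 2.75% municipal = 2.75% → £0.49
Hot soup (large) £7.16: prepared food → 4.25% + 0.75% municipal = 5% → £0.36
Subtotal = £79.61; tax = £3.38; total due = £82.99

£82.99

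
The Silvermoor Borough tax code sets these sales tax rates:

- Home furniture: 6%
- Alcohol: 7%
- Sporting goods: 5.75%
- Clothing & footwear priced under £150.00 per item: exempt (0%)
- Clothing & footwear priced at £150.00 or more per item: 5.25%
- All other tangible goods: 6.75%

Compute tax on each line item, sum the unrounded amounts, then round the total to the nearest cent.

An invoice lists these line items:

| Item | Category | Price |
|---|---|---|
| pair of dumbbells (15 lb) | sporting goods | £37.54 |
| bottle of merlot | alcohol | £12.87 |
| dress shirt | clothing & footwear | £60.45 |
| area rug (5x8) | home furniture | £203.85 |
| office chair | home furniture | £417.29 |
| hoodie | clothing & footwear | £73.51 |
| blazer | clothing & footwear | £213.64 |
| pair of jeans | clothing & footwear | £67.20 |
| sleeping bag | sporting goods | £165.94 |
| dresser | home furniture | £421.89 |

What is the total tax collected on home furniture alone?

£62.58

Area rug (5x8) £203.85: home furniture → 6% → £12.231
Office chair £417.29: home furniture → 6% → £25.0374
Dresser £421.89: home furniture → 6% → £25.3134
Tax on home furniture: unrounded sum = £62.5818 → £62.58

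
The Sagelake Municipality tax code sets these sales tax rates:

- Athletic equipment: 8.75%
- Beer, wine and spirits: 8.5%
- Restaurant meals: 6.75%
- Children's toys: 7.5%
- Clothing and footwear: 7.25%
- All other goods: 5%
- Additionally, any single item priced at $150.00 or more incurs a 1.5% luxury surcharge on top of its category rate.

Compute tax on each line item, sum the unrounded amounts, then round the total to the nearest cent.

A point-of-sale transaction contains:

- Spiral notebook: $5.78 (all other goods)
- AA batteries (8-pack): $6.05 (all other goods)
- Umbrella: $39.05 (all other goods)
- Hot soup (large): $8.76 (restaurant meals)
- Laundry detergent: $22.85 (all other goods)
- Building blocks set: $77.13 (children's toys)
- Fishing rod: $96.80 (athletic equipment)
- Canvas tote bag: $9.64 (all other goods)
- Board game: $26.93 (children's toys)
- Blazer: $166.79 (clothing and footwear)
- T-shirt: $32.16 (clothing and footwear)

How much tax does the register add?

$37.96

Spiral notebook $5.78: all other goods → 5% → $0.289
AA batteries (8-pack) $6.05: all other goods → 5% → $0.3025
Umbrella $39.05: all other goods → 5% → $1.9525
Hot soup (large) $8.76: restaurant meals → 6.75% → $0.5913
Laundry detergent $22.85: all other goods → 5% → $1.1425
Building blocks set $77.13: children's toys → 7.5% → $5.78475
Fishing rod $96.80: athletic equipment → 8.75% → $8.47
Canvas tote bag $9.64: all other goods → 5% → $0.482
Board game $26.93: children's toys → 7.5% → $2.01975
Blazer $166.79: clothing and footwear → 7.25% + 1.5% surcharge = 8.75% → $14.594125
T-shirt $32.16: clothing and footwear → 7.25% → $2.3316
Unrounded tax sum = $37.960025 → $37.96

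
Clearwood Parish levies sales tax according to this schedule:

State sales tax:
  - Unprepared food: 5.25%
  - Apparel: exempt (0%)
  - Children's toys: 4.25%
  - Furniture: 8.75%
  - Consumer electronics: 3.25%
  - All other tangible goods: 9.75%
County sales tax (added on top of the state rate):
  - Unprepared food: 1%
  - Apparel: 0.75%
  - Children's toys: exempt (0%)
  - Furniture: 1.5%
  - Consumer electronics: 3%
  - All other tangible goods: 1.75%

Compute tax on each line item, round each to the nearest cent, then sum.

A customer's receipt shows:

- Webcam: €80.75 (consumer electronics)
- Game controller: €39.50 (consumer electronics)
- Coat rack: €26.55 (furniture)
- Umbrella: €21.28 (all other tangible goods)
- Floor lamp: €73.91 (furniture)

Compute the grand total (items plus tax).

€262.26

Webcam €80.75: consumer electronics → 3.25% + 3% county = 6.25% → €5.05
Game controller €39.50: consumer electronics → 3.25% + 3% county = 6.25% → €2.47
Coat rack €26.55: furniture → 8.75% + 1.5% county = 10.25% → €2.72
Umbrella €21.28: all other tangible goods → 9.75% + 1.75% county = 11.5% → €2.45
Floor lamp €73.91: furniture → 8.75% + 1.5% county = 10.25% → €7.58
Subtotal = €241.99; tax = €20.27; total due = €262.26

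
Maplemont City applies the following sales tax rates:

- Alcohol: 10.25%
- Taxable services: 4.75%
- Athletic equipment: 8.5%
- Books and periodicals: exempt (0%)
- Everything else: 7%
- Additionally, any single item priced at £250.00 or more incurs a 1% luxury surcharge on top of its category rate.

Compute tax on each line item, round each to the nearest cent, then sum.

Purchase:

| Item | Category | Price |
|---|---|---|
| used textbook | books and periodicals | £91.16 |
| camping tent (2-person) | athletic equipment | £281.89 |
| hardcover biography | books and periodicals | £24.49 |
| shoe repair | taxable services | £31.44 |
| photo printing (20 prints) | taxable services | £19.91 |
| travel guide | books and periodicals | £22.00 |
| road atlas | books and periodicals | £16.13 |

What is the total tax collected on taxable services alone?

Shoe repair £31.44: taxable services → 4.75% → £1.49
Photo printing (20 prints) £19.91: taxable services → 4.75% → £0.95
Tax on taxable services = £1.49 + £0.95 = £2.44

£2.44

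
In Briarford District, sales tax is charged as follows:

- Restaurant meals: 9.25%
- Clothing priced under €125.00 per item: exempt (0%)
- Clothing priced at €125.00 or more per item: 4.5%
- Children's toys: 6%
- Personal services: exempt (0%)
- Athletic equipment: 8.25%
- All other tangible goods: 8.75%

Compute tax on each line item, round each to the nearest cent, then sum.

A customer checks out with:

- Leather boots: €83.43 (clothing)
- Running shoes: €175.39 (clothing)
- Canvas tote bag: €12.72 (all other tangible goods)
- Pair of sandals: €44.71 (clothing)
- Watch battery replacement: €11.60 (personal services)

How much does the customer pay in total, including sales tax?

€336.85

Leather boots €83.43: clothing, under €125.00 → 0% → €0.00
Running shoes €175.39: clothing, €125.00 or more → 4.5% → €7.89
Canvas tote bag €12.72: all other tangible goods → 8.75% → €1.11
Pair of sandals €44.71: clothing, under €125.00 → 0% → €0.00
Watch battery replacement €11.60: personal services → 0% → €0.00
Subtotal = €327.85; tax = €9.00; total due = €336.85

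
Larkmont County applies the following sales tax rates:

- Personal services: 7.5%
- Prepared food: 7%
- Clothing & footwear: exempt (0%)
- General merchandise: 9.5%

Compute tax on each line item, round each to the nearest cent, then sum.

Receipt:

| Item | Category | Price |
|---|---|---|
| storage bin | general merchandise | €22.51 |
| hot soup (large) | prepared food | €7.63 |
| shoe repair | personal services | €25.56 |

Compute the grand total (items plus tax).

€60.29

Storage bin €22.51: general merchandise → 9.5% → €2.14
Hot soup (large) €7.63: prepared food → 7% → €0.53
Shoe repair €25.56: personal services → 7.5% → €1.92
Subtotal = €55.70; tax = €4.59; total due = €60.29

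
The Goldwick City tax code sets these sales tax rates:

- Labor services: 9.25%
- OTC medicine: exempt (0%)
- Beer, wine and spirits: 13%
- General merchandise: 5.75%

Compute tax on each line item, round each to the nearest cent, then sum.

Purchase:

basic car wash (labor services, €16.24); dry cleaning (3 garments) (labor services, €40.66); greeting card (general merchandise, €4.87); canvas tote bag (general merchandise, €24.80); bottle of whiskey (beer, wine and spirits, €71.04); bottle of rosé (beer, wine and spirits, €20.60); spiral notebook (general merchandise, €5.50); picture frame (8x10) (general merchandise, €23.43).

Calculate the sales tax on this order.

€20.56

Basic car wash €16.24: labor services → 9.25% → €1.50
Dry cleaning (3 garments) €40.66: labor services → 9.25% → €3.76
Greeting card €4.87: general merchandise → 5.75% → €0.28
Canvas tote bag €24.80: general merchandise → 5.75% → €1.43
Bottle of whiskey €71.04: beer, wine and spirits → 13% → €9.24
Bottle of rosé €20.60: beer, wine and spirits → 13% → €2.68
Spiral notebook €5.50: general merchandise → 5.75% → €0.32
Picture frame (8x10) €23.43: general merchandise → 5.75% → €1.35
Total tax = €1.50 + €3.76 + €0.28 + €1.43 + €9.24 + €2.68 + €0.32 + €1.35 = €20.56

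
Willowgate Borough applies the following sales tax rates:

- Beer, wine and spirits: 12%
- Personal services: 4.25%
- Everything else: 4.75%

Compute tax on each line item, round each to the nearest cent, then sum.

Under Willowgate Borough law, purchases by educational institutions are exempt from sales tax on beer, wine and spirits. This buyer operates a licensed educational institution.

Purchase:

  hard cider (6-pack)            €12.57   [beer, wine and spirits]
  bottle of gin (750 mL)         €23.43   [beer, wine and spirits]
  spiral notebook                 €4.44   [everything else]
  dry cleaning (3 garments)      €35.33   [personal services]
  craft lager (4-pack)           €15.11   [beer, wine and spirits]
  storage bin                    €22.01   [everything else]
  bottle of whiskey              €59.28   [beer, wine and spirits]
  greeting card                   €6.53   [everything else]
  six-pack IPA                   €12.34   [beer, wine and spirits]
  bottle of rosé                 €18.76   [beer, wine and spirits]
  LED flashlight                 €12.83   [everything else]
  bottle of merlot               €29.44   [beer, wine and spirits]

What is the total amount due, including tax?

Hard cider (6-pack) €12.57: beer, wine and spirits, buyer-exempt → 0% → €0.00
Bottle of gin (750 mL) €23.43: beer, wine and spirits, buyer-exempt → 0% → €0.00
Spiral notebook €4.44: everything else → 4.75% → €0.21
Dry cleaning (3 garments) €35.33: personal services → 4.25% → €1.50
Craft lager (4-pack) €15.11: beer, wine and spirits, buyer-exempt → 0% → €0.00
Storage bin €22.01: everything else → 4.75% → €1.05
Bottle of whiskey €59.28: beer, wine and spirits, buyer-exempt → 0% → €0.00
Greeting card €6.53: everything else → 4.75% → €0.31
Six-pack IPA €12.34: beer, wine and spirits, buyer-exempt → 0% → €0.00
Bottle of rosé €18.76: beer, wine and spirits, buyer-exempt → 0% → €0.00
LED flashlight €12.83: everything else → 4.75% → €0.61
Bottle of merlot €29.44: beer, wine and spirits, buyer-exempt → 0% → €0.00
Subtotal = €252.07; tax = €3.68; total due = €255.75

€255.75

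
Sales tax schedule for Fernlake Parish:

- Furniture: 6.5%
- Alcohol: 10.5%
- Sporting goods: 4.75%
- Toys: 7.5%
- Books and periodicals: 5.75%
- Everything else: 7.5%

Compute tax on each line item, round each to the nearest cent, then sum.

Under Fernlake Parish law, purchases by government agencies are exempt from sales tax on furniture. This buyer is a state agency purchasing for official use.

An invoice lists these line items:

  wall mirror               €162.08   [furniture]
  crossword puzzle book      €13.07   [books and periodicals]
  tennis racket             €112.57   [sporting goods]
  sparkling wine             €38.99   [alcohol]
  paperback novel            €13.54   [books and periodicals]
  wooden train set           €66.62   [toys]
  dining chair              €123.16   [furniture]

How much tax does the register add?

€15.97

Wall mirror €162.08: furniture, buyer-exempt → 0% → €0.00
Crossword puzzle book €13.07: books and periodicals → 5.75% → €0.75
Tennis racket €112.57: sporting goods → 4.75% → €5.35
Sparkling wine €38.99: alcohol → 10.5% → €4.09
Paperback novel €13.54: books and periodicals → 5.75% → €0.78
Wooden train set €66.62: toys → 7.5% → €5.00
Dining chair €123.16: furniture, buyer-exempt → 0% → €0.00
Total tax = €0.75 + €5.35 + €4.09 + €0.78 + €5.00 = €15.97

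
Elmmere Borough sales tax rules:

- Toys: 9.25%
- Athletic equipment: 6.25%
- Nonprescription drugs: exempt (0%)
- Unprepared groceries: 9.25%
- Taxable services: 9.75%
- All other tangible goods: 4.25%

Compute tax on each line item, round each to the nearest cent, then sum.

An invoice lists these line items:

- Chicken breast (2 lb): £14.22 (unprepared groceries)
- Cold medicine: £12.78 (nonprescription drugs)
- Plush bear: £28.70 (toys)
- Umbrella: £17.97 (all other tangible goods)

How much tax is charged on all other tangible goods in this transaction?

£0.76

Umbrella £17.97: all other tangible goods → 4.25% → £0.76
Tax on all other tangible goods = £0.76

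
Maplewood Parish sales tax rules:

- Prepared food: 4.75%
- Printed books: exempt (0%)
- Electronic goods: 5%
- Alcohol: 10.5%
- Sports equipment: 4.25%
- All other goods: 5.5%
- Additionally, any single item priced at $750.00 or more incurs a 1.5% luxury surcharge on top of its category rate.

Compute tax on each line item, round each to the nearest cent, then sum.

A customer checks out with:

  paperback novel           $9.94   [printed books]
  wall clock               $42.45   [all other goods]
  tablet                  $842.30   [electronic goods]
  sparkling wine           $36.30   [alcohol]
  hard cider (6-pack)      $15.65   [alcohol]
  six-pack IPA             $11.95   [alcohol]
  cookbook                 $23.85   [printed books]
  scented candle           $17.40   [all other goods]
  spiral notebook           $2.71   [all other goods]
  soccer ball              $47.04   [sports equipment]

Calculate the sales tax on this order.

$66.89

Paperback novel $9.94: printed books → 0% → $0.00
Wall clock $42.45: all other goods → 5.5% → $2.33
Tablet $842.30: electronic goods → 5% + 1.5% surcharge = 6.5% → $54.75
Sparkling wine $36.30: alcohol → 10.5% → $3.81
Hard cider (6-pack) $15.65: alcohol → 10.5% → $1.64
Six-pack IPA $11.95: alcohol → 10.5% → $1.25
Cookbook $23.85: printed books → 0% → $0.00
Scented candle $17.40: all other goods → 5.5% → $0.96
Spiral notebook $2.71: all other goods → 5.5% → $0.15
Soccer ball $47.04: sports equipment → 4.25% → $2.00
Total tax = $2.33 + $54.75 + $3.81 + $1.64 + $1.25 + $0.96 + $0.15 + $2.00 = $66.89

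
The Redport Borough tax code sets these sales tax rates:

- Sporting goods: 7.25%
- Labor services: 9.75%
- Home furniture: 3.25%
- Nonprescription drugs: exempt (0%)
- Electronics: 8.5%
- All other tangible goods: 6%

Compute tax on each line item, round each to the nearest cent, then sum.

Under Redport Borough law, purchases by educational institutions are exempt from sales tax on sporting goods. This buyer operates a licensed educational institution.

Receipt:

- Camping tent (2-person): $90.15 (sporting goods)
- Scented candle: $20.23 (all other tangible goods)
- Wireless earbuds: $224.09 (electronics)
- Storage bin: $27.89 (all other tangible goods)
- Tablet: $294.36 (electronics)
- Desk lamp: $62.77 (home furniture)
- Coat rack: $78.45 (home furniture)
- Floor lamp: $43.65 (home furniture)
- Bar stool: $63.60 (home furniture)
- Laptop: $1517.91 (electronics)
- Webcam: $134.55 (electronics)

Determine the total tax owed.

Camping tent (2-person) $90.15: sporting goods, buyer-exempt → 0% → $0.00
Scented candle $20.23: all other tangible goods → 6% → $1.21
Wireless earbuds $224.09: electronics → 8.5% → $19.05
Storage bin $27.89: all other tangible goods → 6% → $1.67
Tablet $294.36: electronics → 8.5% → $25.02
Desk lamp $62.77: home furniture → 3.25% → $2.04
Coat rack $78.45: home furniture → 3.25% → $2.55
Floor lamp $43.65: home furniture → 3.25% → $1.42
Bar stool $63.60: home furniture → 3.25% → $2.07
Laptop $1517.91: electronics → 8.5% → $129.02
Webcam $134.55: electronics → 8.5% → $11.44
Total tax = $1.21 + $19.05 + $1.67 + $25.02 + $2.04 + $2.55 + $1.42 + $2.07 + $129.02 + $11.44 = $195.49

$195.49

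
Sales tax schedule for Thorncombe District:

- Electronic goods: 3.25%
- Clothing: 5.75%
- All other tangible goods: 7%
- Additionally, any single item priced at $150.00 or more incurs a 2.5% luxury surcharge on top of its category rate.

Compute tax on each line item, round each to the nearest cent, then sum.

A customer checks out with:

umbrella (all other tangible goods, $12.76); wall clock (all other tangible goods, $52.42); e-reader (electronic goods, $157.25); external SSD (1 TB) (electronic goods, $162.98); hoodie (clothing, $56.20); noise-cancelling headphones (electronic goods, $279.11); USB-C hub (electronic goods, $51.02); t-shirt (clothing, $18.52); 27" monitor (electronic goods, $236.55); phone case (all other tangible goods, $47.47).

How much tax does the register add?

$61.89

Umbrella $12.76: all other tangible goods → 7% → $0.89
Wall clock $52.42: all other tangible goods → 7% → $3.67
E-reader $157.25: electronic goods → 3.25% + 2.5% surcharge = 5.75% → $9.04
External SSD (1 TB) $162.98: electronic goods → 3.25% + 2.5% surcharge = 5.75% → $9.37
Hoodie $56.20: clothing → 5.75% → $3.23
Noise-cancelling headphones $279.11: electronic goods → 3.25% + 2.5% surcharge = 5.75% → $16.05
USB-C hub $51.02: electronic goods → 3.25% → $1.66
T-shirt $18.52: clothing → 5.75% → $1.06
27" monitor $236.55: electronic goods → 3.25% + 2.5% surcharge = 5.75% → $13.60
Phone case $47.47: all other tangible goods → 7% → $3.32
Total tax = $0.89 + $3.67 + $9.04 + $9.37 + $3.23 + $16.05 + $1.66 + $1.06 + $13.60 + $3.32 = $61.89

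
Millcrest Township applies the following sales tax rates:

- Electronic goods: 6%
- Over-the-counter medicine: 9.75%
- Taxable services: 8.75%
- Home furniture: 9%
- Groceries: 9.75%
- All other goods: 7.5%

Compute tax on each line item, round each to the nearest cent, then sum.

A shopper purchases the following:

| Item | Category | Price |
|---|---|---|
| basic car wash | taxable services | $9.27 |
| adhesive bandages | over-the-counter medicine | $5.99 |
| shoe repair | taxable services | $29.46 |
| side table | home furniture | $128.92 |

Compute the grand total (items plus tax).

$189.21

Basic car wash $9.27: taxable services → 8.75% → $0.81
Adhesive bandages $5.99: over-the-counter medicine → 9.75% → $0.58
Shoe repair $29.46: taxable services → 8.75% → $2.58
Side table $128.92: home furniture → 9% → $11.60
Subtotal = $173.64; tax = $15.57; total due = $189.21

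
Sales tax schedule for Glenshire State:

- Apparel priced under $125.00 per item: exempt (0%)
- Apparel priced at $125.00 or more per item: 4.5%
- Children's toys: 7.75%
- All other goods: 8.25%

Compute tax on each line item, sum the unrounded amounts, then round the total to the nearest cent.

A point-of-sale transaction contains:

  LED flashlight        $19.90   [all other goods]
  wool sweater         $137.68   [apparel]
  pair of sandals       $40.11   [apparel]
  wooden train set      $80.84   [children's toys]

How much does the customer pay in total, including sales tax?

LED flashlight $19.90: all other goods → 8.25% → $1.64175
Wool sweater $137.68: apparel, $125.00 or more → 4.5% → $6.1956
Pair of sandals $40.11: apparel, under $125.00 → 0% → $0.00
Wooden train set $80.84: children's toys → 7.75% → $6.2651
Subtotal = $278.53; unrounded tax = $14.10245 → $14.10; total due = $292.63

$292.63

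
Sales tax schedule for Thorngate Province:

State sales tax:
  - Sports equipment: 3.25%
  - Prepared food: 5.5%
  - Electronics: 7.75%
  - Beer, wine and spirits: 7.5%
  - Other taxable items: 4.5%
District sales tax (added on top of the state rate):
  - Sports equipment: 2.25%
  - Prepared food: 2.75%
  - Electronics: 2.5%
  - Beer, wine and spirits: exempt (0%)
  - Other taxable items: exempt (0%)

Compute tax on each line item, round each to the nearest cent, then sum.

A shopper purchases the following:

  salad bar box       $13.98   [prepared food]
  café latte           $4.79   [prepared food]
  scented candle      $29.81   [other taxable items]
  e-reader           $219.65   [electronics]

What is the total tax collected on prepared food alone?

$1.55

Salad bar box $13.98: prepared food → 5.5% + 2.75% district = 8.25% → $1.15
Café latte $4.79: prepared food → 5.5% + 2.75% district = 8.25% → $0.40
Tax on prepared food = $1.15 + $0.40 = $1.55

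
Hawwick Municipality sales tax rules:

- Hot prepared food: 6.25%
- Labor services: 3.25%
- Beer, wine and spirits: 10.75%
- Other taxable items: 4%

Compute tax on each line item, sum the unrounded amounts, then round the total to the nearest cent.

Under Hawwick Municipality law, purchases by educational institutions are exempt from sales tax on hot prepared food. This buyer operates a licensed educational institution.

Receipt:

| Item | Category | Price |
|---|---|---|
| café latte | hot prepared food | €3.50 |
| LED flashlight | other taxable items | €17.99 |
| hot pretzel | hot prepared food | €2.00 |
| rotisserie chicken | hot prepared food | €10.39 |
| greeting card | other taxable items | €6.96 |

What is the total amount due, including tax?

€41.84

Café latte €3.50: hot prepared food, buyer-exempt → 0% → €0.00
LED flashlight €17.99: other taxable items → 4% → €0.7196
Hot pretzel €2.00: hot prepared food, buyer-exempt → 0% → €0.00
Rotisserie chicken €10.39: hot prepared food, buyer-exempt → 0% → €0.00
Greeting card €6.96: other taxable items → 4% → €0.2784
Subtotal = €40.84; unrounded tax = €0.998 → €1.00; total due = €41.84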